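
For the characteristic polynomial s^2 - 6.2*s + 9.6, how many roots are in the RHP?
s^2 - 6.2*s + 9.6 = (s - 3)(s - 3.2). Poles: 3, 3.2. RHP poles (Re>0): 2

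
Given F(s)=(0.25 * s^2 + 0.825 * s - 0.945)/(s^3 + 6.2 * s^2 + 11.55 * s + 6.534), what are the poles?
Set denominator = 0: s^3 + 6.2*s^2 + 11.55*s + 6.534 = (s + 3.3)(s + 1.8)(s + 1.1) = 0 → Poles: -1.1, -1.8, -3.3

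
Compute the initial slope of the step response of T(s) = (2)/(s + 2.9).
IVT: y'(0⁺) = lim_{s→∞} s²·Y(s) = lim_{s→∞} s·T(s).
deg(num) = 0, deg(den) = 1, relative degree = 1, so s·T(s) → (leading num)/(leading den) = 2/1 = 2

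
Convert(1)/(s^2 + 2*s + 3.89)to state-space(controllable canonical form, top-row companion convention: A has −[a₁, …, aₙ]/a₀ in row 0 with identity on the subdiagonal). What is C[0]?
Reachable canonical form: C = numerator coefficients (right-aligned, zero-padded to length n).
num = 1, C = [[0, 1]].
C[0] = 0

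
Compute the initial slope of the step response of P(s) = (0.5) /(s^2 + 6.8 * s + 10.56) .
IVT: y'(0⁺) = lim_{s→∞} s²·Y(s) = lim_{s→∞} s·P(s).
deg(num) = 0, deg(den) = 2, relative degree = 2 ≥ 2, so s·P(s) → 0. Initial slope = 0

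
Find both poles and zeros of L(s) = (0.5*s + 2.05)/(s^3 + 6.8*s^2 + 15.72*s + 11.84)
Set denominator = 0: s^3 + 6.8*s^2 + 15.72*s + 11.84 = (s + 1.6)(s^2 + 5.2*s + 7.4) = 0 → Poles: -1.6, -2.6 + 0.8j, -2.6 - 0.8j
Set numerator = 0: 0.5*s + 2.05 = 0 → Zeros: -4.1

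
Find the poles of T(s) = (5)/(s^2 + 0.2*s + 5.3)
Set denominator = 0: s^2 + 0.2*s + 5.3 = 0 → Poles: -0.1 + 2.3j, -0.1 - 2.3j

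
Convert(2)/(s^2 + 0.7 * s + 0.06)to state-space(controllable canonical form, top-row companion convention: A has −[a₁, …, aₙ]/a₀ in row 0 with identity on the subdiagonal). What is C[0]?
Reachable canonical form: C = numerator coefficients (right-aligned, zero-padded to length n).
num = 2, C = [[0, 2]].
C[0] = 0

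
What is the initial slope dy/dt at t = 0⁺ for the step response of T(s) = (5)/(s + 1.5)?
IVT: y'(0⁺) = lim_{s→∞} s²·Y(s) = lim_{s→∞} s·T(s).
deg(num) = 0, deg(den) = 1, relative degree = 1, so s·T(s) → (leading num)/(leading den) = 5/1 = 5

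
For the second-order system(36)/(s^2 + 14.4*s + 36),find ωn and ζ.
Standard form: ωn²/(s²+2ζωn·s+ωn²).
const=36=ωn² → ωn=6, s coeff=14.4=2ζωn → ζ=1.2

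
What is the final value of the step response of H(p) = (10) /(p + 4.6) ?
FVT: lim_{t→∞} y(t) = lim_{p→0} p*Y(p) where Y(p) = H(p)/p.
= lim_{p→0} H(p) = H(0) = num(0)/den(0) = 10/4.6 = 2.174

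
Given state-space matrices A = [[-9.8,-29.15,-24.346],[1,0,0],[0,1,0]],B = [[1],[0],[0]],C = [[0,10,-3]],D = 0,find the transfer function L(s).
L(s) = C(sI - A)⁻¹B + D.
Characteristic polynomial det(sI - A) = s^3 + 9.8*s^2 + 29.15*s + 24.346.
Numerator from C·adj(sI-A)·B + D·det(sI-A) = 10*s - 3.
L(s) = (10*s - 3)/(s^3 + 9.8*s^2 + 29.15*s + 24.346)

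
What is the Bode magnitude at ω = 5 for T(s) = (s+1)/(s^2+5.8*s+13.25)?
Substitute s = j*5: T(j5) = 0.1361 - 0.0896266j.
|T(j5)| = sqrt(Re² + Im²) = 0.163.
20*log₁₀(0.163) = -15.76 dB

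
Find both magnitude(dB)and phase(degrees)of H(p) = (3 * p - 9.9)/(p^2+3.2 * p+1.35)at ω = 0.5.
Substitute p = j*0.5: H(j0.5) = -2.25199 + 4.63926j.
|H| = 20*log₁₀(sqrt(Re²+Im²)) = 14.25 dB.
∠H = atan2(Im, Re) = 115.89°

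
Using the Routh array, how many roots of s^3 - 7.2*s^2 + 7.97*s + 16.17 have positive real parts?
Routh array:
s^3: [1, 7.97]; s^2: [-7.2, 16.17]; s^1: [10.2158]; s^0: [16.17]
First column: [1, -7.2, 10.2158, 16.17]. Sign changes = RHP roots = 2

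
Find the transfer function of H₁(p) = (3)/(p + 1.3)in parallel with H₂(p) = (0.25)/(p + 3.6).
Parallel: H = H₁ + H₂ = (n₁·d₂ + n₂·d₁)/(d₁·d₂).
n₁·d₂ = 3*p + 10.8. n₂·d₁ = 0.25*p + 0.325. Sum = 3.25*p + 11.125. d₁·d₂ = p^2 + 4.9*p + 4.68.
H(p) = (3.25*p + 11.125)/(p^2 + 4.9*p + 4.68)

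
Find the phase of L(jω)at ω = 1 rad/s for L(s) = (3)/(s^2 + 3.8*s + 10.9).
Substitute s = j*1: L(j1) = 0.264117 - 0.101378j.
∠L(j1) = atan2(Im, Re) = atan2(-0.101378, 0.264117) = -21.00°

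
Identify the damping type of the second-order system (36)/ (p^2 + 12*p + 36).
Standard form: ωn²/(p²+2ζωn·p+ωn²) gives ωn=6, ζ=1.
Critically damped (ζ = 1)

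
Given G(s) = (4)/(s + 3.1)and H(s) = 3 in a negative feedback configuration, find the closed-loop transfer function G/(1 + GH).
Closed-loop T = G/(1+GH).
Numerator: G_num * H_den = 4.
Denominator: G_den * H_den + G_num * H_num = (s + 3.1) + (12) = s + 15.1.
T(s) = (4)/(s + 15.1)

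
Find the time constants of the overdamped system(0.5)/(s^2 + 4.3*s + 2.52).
Overdamped: real poles at -0.7, -3.6. τ = -1/pole → τ₁ = 1.429, τ₂ = 0.2778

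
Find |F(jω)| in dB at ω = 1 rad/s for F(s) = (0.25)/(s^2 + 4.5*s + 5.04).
Substitute s = j*1: F(j1) = 0.0276171 - 0.0307616j.
|F(j1)| = sqrt(Re² + Im²) = 0.04134.
20*log₁₀(0.04134) = -27.67 dB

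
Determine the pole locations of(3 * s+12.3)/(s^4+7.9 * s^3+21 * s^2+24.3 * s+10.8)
Set denominator = 0: s^4 + 7.9*s^3 + 21*s^2 + 24.3*s + 10.8 = (s + 4)(s + 1.5)(s^2 + 2.4*s + 1.8) = 0 → Poles: -1.2 + 0.6j, -1.2 - 0.6j, -1.5, -4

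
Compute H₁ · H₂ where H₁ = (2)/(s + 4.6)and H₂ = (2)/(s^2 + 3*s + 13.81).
Series: H = H₁ · H₂ = (n₁·n₂)/(d₁·d₂).
Num: n₁·n₂ = 4. Den: d₁·d₂ = s^3 + 7.6*s^2 + 27.61*s + 63.526.
H(s) = (4)/(s^3 + 7.6*s^2 + 27.61*s + 63.526)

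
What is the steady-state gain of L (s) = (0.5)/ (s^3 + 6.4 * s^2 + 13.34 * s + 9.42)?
DC gain = L(0) = num(0)/den(0) = 0.5/9.42 = 0.05308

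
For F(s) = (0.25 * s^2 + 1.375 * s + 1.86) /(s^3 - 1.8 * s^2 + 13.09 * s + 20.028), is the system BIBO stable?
Denominator: s^3 - 1.8*s^2 + 13.09*s + 20.028 = (s + 1.2)(s^2 - 3*s + 16.69). Poles: -1.2, 1.5 + 3.8j, 1.5 - 3.8j. All Re(p)<0: No (unstable)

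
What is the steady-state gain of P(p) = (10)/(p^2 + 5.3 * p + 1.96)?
DC gain = P(0) = num(0)/den(0) = 10/1.96 = 5.102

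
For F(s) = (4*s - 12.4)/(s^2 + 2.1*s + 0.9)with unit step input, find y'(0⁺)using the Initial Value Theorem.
IVT: y'(0⁺) = lim_{s→∞} s²·Y(s) = lim_{s→∞} s·F(s).
deg(num) = 1, deg(den) = 2, relative degree = 1, so s·F(s) → (leading num)/(leading den) = 4/1 = 4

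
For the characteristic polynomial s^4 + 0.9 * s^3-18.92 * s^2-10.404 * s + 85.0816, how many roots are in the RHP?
s^4 + 0.9*s^3 - 18.92*s^2 - 10.404*s + 85.0816 = (s - 2.3)(s + 3.4)(s + 3.2)(s - 3.4). Poles: -3.2, -3.4, 2.3, 3.4. RHP poles (Re>0): 2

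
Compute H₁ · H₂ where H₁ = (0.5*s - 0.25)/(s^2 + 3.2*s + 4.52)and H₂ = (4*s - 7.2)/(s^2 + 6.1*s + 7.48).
Series: H = H₁ · H₂ = (n₁·n₂)/(d₁·d₂).
Num: n₁·n₂ = 2*s^2 - 4.6*s + 1.8. Den: d₁·d₂ = s^4 + 9.3*s^3 + 31.52*s^2 + 51.508*s + 33.8096.
H(s) = (2*s^2 - 4.6*s + 1.8)/(s^4 + 9.3*s^3 + 31.52*s^2 + 51.508*s + 33.8096)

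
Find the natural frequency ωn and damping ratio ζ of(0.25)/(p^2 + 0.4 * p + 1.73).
Underdamped: complex pole -0.2 + 1.3j. ωn = |pole| = 1.315, ζ = -Re(pole)/ωn = 0.1521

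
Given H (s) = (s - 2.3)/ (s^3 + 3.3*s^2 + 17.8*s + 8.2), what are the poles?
Set denominator = 0: s^3 + 3.3*s^2 + 17.8*s + 8.2 = (s + 0.5)(s^2 + 2.8*s + 16.4) = 0 → Poles: -0.5, -1.4 + 3.8j, -1.4 - 3.8j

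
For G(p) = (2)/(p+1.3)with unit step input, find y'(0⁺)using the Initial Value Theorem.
IVT: y'(0⁺) = lim_{p→∞} p²·Y(p) = lim_{p→∞} p·G(p).
deg(num) = 0, deg(den) = 1, relative degree = 1, so p·G(p) → (leading num)/(leading den) = 2/1 = 2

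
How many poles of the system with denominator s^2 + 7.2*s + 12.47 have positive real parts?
s^2 + 7.2*s + 12.47 = (s + 4.3)(s + 2.9). Poles: -2.9, -4.3. RHP poles (Re>0): 0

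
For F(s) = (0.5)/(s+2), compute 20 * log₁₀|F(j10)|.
Substitute s = j*10: F(j10) = 0.00961538 - 0.0480769j.
|F(j10)| = sqrt(Re² + Im²) = 0.04903.
20*log₁₀(0.04903) = -26.19 dB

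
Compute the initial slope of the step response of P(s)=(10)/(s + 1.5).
IVT: y'(0⁺) = lim_{s→∞} s²·Y(s) = lim_{s→∞} s·P(s).
deg(num) = 0, deg(den) = 1, relative degree = 1, so s·P(s) → (leading num)/(leading den) = 10/1 = 10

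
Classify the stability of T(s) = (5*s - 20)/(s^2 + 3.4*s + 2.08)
Denominator: s^2 + 3.4*s + 2.08 = (s + 0.8)(s + 2.6). Poles: -0.8, -2.6. Stable (all poles in LHP)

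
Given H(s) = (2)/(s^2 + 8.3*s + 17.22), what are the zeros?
Numerator is a nonzero constant (2) → Zeros: none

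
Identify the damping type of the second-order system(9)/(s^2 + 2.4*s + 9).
Standard form: ωn²/(s²+2ζωn·s+ωn²) gives ωn=3, ζ=0.4.
Underdamped (ζ = 0.4 < 1)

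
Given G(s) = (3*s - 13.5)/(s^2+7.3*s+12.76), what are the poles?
Set denominator = 0: s^2 + 7.3*s + 12.76 = (s + 2.9)(s + 4.4) = 0 → Poles: -2.9, -4.4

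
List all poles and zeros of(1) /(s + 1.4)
Set denominator = 0: s + 1.4 = 0 → Poles: -1.4
Numerator is a nonzero constant (1) → Zeros: none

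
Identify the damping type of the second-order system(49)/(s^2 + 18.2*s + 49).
Standard form: ωn²/(s²+2ζωn·s+ωn²) gives ωn=7, ζ=1.3.
Overdamped (ζ = 1.3 > 1)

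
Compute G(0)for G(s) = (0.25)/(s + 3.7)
DC gain = G(0) = num(0)/den(0) = 0.25/3.7 = 0.06757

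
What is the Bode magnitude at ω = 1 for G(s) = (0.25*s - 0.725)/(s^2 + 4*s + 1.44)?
Substitute s = j*1: G(j1) = 0.0420537 + 0.185876j.
|G(j1)| = sqrt(Re² + Im²) = 0.1906.
20*log₁₀(0.1906) = -14.40 dB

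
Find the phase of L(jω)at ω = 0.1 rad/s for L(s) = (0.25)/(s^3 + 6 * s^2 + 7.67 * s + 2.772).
Substitute s = j*0.1: L(j0.1) = 0.0853721 - 0.0241132j.
∠L(j0.1) = atan2(Im, Re) = atan2(-0.0241132, 0.0853721) = -15.77°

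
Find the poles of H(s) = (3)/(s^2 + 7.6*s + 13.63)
Set denominator = 0: s^2 + 7.6*s + 13.63 = (s + 2.9)(s + 4.7) = 0 → Poles: -2.9, -4.7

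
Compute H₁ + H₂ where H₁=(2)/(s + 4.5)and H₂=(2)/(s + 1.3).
Parallel: H = H₁ + H₂ = (n₁·d₂ + n₂·d₁)/(d₁·d₂).
n₁·d₂ = 2*s + 2.6. n₂·d₁ = 2*s + 9. Sum = 4*s + 11.6. d₁·d₂ = s^2 + 5.8*s + 5.85.
H(s) = (4*s + 11.6)/(s^2 + 5.8*s + 5.85)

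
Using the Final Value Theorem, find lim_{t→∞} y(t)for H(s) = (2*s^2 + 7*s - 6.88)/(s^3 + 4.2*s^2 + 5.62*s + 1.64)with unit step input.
FVT: lim_{t→∞} y(t) = lim_{s→0} s*Y(s) where Y(s) = H(s)/s.
= lim_{s→0} H(s) = H(0) = num(0)/den(0) = -6.88/1.64 = -4.195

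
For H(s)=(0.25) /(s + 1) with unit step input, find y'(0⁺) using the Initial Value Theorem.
IVT: y'(0⁺) = lim_{s→∞} s²·Y(s) = lim_{s→∞} s·H(s).
deg(num) = 0, deg(den) = 1, relative degree = 1, so s·H(s) → (leading num)/(leading den) = 0.25/1 = 0.25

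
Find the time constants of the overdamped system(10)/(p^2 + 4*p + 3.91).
Overdamped: real poles at -2.3, -1.7. τ = -1/pole → τ₁ = 0.4348, τ₂ = 0.5882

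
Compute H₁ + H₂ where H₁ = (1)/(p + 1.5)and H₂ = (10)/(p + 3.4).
Parallel: H = H₁ + H₂ = (n₁·d₂ + n₂·d₁)/(d₁·d₂).
n₁·d₂ = p + 3.4. n₂·d₁ = 10*p + 15. Sum = 11*p + 18.4. d₁·d₂ = p^2 + 4.9*p + 5.1.
H(p) = (11*p + 18.4)/(p^2 + 4.9*p + 5.1)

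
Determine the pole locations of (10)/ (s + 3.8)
Set denominator = 0: s + 3.8 = 0 → Poles: -3.8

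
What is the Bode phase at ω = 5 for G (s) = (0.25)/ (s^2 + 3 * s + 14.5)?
Substitute s = j*5: G(j5) = -0.00782998 - 0.0111857j.
∠G(j5) = atan2(Im, Re) = atan2(-0.0111857, -0.00782998) = -124.99°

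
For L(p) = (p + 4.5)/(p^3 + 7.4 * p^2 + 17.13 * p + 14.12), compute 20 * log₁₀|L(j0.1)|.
Substitute p = j*0.1: L(j0.1) = 0.316541 - 0.0314622j.
|L(j0.1)| = sqrt(Re² + Im²) = 0.3181.
20*log₁₀(0.3181) = -9.95 dB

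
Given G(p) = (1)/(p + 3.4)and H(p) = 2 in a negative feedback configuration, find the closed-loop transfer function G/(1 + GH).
Closed-loop T = G/(1+GH).
Numerator: G_num * H_den = 1.
Denominator: G_den * H_den + G_num * H_num = (p + 3.4) + (2) = p + 5.4.
T(p) = (1)/(p + 5.4)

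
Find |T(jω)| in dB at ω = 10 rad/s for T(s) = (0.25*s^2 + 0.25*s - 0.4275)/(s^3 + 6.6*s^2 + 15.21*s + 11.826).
Substitute s = j*10: T(j10) = 0.0126083 - 0.0203504j.
|T(j10)| = sqrt(Re² + Im²) = 0.02394.
20*log₁₀(0.02394) = -32.42 dB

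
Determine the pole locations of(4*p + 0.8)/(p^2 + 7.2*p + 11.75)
Set denominator = 0: p^2 + 7.2*p + 11.75 = (p + 2.5)(p + 4.7) = 0 → Poles: -2.5, -4.7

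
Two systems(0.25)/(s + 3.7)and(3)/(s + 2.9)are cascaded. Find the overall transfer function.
Series: H = H₁ · H₂ = (n₁·n₂)/(d₁·d₂).
Num: n₁·n₂ = 0.75. Den: d₁·d₂ = s^2 + 6.6*s + 10.73.
H(s) = (0.75)/(s^2 + 6.6*s + 10.73)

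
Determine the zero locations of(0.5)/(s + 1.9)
Numerator is a nonzero constant (0.5) → Zeros: none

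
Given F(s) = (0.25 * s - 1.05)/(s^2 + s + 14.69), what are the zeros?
Set numerator = 0: 0.25*s - 1.05 = 0 → Zeros: 4.2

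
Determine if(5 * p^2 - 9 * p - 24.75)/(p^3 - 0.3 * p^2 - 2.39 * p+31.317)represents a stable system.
Denominator: p^3 - 0.3*p^2 - 2.39*p + 31.317 = (p + 3.3)(p^2 - 3.6*p + 9.49). Poles: -3.3, 1.8 + 2.5j, 1.8 - 2.5j. All Re(p)<0: No (unstable)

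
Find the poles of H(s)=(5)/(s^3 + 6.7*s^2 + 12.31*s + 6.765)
Set denominator = 0: s^3 + 6.7*s^2 + 12.31*s + 6.765 = (s + 1.1)(s + 1.5)(s + 4.1) = 0 → Poles: -1.1, -1.5, -4.1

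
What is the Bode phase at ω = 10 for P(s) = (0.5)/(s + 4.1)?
Substitute s = j*10: P(j10) = 0.0175499 - 0.0428046j.
∠P(j10) = atan2(Im, Re) = atan2(-0.0428046, 0.0175499) = -67.71°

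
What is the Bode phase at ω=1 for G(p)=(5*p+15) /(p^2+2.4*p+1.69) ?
Substitute p = j*1: G(j1) = 3.58397 - 5.21961j.
∠G(j1) = atan2(Im, Re) = atan2(-5.21961, 3.58397) = -55.53°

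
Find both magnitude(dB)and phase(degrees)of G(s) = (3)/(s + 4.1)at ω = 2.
Substitute s = j*2: G(j2) = 0.591062 - 0.288323j.
|G| = 20*log₁₀(sqrt(Re²+Im²)) = -3.64 dB.
∠G = atan2(Im, Re) = -26.00°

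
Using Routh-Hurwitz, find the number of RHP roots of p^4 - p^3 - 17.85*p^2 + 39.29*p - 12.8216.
Routh array:
p^4: [1, -17.85, -12.8216]; p^3: [-1, 39.29]; p^2: [21.44, -12.8216]; p^1: [38.692]; p^0: [-12.8216]
First column: [1, -1, 21.44, 38.692, -12.8216]. Sign changes = RHP roots = 3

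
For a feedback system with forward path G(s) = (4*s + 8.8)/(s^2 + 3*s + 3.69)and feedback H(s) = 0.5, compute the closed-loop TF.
Closed-loop T = G/(1+GH).
Numerator: G_num * H_den = 4*s + 8.8.
Denominator: G_den * H_den + G_num * H_num = (s^2 + 3*s + 3.69) + (2*s + 4.4) = s^2 + 5*s + 8.09.
T(s) = (4*s + 8.8)/(s^2 + 5*s + 8.09)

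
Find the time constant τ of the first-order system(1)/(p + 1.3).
First-order system: τ = -1/pole. Pole = -1.3. τ = -1/(-1.3) = 0.7692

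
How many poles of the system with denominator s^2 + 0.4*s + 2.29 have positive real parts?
Poles: -0.2 + 1.5j, -0.2 - 1.5j. RHP poles (Re>0): 0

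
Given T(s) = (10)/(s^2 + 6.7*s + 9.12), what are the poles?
Set denominator = 0: s^2 + 6.7*s + 9.12 = (s + 1.9)(s + 4.8) = 0 → Poles: -1.9, -4.8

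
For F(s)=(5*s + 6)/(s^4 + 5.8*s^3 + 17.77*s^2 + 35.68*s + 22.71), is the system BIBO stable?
Denominator: s^4 + 5.8*s^3 + 17.77*s^2 + 35.68*s + 22.71 = (s + 1)(s + 3)(s^2 + 1.8*s + 7.57). Poles: -0.9 + 2.6j, -0.9 - 2.6j, -1, -3. All Re(p)<0: Yes (stable)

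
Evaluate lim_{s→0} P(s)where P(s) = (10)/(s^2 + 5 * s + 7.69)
DC gain = P(0) = num(0)/den(0) = 10/7.69 = 1.3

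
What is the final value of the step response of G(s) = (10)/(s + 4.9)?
FVT: lim_{t→∞} y(t) = lim_{s→0} s*Y(s) where Y(s) = G(s)/s.
= lim_{s→0} G(s) = G(0) = num(0)/den(0) = 10/4.9 = 2.041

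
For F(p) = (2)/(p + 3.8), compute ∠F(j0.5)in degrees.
Substitute p = j*0.5: F(j0.5) = 0.517359 - 0.0680735j.
∠F(j0.5) = atan2(Im, Re) = atan2(-0.0680735, 0.517359) = -7.50°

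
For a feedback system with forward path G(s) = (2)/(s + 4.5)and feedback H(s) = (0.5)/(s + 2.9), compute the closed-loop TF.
Closed-loop T = G/(1+GH).
Numerator: G_num * H_den = 2*s + 5.8.
Denominator: G_den * H_den + G_num * H_num = (s^2 + 7.4*s + 13.05) + (1) = s^2 + 7.4*s + 14.05.
T(s) = (2*s + 5.8)/(s^2 + 7.4*s + 14.05)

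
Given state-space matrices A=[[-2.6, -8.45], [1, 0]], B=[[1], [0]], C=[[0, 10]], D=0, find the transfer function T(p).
T(p) = C(pI - A)⁻¹B + D.
Characteristic polynomial det(pI - A) = p^2 + 2.6*p + 8.45.
Numerator from C·adj(pI-A)·B + D·det(pI-A) = 10.
T(p) = (10)/(p^2 + 2.6*p + 8.45)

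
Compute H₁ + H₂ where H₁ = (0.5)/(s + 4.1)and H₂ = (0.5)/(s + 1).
Parallel: H = H₁ + H₂ = (n₁·d₂ + n₂·d₁)/(d₁·d₂).
n₁·d₂ = 0.5*s + 0.5. n₂·d₁ = 0.5*s + 2.05. Sum = s + 2.55. d₁·d₂ = s^2 + 5.1*s + 4.1.
H(s) = (s + 2.55)/(s^2 + 5.1*s + 4.1)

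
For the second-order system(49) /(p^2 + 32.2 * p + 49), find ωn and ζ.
Standard form: ωn²/(p²+2ζωn·p+ωn²).
const=49=ωn² → ωn=7, p coeff=32.2=2ζωn → ζ=2.3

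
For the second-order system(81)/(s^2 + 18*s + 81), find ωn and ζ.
Standard form: ωn²/(s²+2ζωn·s+ωn²).
const=81=ωn² → ωn=9, s coeff=18=2ζωn → ζ=1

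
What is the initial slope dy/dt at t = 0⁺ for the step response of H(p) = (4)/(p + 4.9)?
IVT: y'(0⁺) = lim_{p→∞} p²·Y(p) = lim_{p→∞} p·H(p).
deg(num) = 0, deg(den) = 1, relative degree = 1, so p·H(p) → (leading num)/(leading den) = 4/1 = 4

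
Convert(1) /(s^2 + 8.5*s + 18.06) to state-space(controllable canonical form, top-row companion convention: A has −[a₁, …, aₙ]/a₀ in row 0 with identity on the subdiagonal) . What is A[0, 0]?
Reachable canonical form for den = s^2 + 8.5*s + 18.06: top row of A = -[a₁,a₂,...,aₙ]/a₀, ones on the subdiagonal, zeros elsewhere.
A = [[-8.5, -18.06], [1, 0]].
A[0,0] = -8.5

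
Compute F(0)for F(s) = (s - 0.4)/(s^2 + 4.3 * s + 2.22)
DC gain = F(0) = num(0)/den(0) = -0.4/2.22 = -0.1802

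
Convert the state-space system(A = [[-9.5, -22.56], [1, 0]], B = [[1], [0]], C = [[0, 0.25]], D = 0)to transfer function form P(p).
P(p) = C(pI - A)⁻¹B + D.
Characteristic polynomial det(pI - A) = p^2 + 9.5*p + 22.56.
Numerator from C·adj(pI-A)·B + D·det(pI-A) = 0.25.
P(p) = (0.25)/(p^2 + 9.5*p + 22.56)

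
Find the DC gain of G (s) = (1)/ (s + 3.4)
DC gain = G(0) = num(0)/den(0) = 1/3.4 = 0.2941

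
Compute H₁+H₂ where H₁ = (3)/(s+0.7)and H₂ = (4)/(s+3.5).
Parallel: H = H₁ + H₂ = (n₁·d₂ + n₂·d₁)/(d₁·d₂).
n₁·d₂ = 3*s + 10.5. n₂·d₁ = 4*s + 2.8. Sum = 7*s + 13.3. d₁·d₂ = s^2 + 4.2*s + 2.45.
H(s) = (7*s + 13.3)/(s^2 + 4.2*s + 2.45)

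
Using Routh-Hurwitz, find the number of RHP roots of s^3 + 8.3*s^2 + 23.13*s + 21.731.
Routh array:
s^3: [1, 23.13]; s^2: [8.3, 21.731]; s^1: [20.5118]; s^0: [21.731]
First column: [1, 8.3, 20.5118, 21.731]. Sign changes = RHP roots = 0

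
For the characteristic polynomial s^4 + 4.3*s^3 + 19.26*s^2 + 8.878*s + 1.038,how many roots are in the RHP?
s^4 + 4.3*s^3 + 19.26*s^2 + 8.878*s + 1.038 = (s + 0.3)(s + 0.2)(s^2 + 3.8*s + 17.3). Poles: -0.2, -0.3, -1.9 + 3.7j, -1.9 - 3.7j. RHP poles (Re>0): 0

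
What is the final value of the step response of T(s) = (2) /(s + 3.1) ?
FVT: lim_{t→∞} y(t) = lim_{s→0} s*Y(s) where Y(s) = T(s)/s.
= lim_{s→0} T(s) = T(0) = num(0)/den(0) = 2/3.1 = 0.6452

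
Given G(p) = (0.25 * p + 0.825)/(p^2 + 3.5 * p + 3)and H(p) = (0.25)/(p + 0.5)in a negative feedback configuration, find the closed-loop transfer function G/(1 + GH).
Closed-loop T = G/(1+GH).
Numerator: G_num * H_den = 0.25*p^2 + 0.95*p + 0.4125.
Denominator: G_den * H_den + G_num * H_num = (p^3 + 4*p^2 + 4.75*p + 1.5) + (0.0625*p + 0.20625) = p^3 + 4*p^2 + 4.8125*p + 1.70625.
T(p) = (0.25*p^2 + 0.95*p + 0.4125)/(p^3 + 4*p^2 + 4.8125*p + 1.70625)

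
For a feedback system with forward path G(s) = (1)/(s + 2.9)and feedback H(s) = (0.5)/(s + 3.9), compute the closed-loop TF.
Closed-loop T = G/(1+GH).
Numerator: G_num * H_den = s + 3.9.
Denominator: G_den * H_den + G_num * H_num = (s^2 + 6.8*s + 11.31) + (0.5) = s^2 + 6.8*s + 11.81.
T(s) = (s + 3.9)/(s^2 + 6.8*s + 11.81)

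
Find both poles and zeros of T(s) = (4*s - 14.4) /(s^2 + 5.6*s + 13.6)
Set denominator = 0: s^2 + 5.6*s + 13.6 = 0 → Poles: -2.8 + 2.4j, -2.8 - 2.4j
Set numerator = 0: 4*s - 14.4 = 0 → Zeros: 3.6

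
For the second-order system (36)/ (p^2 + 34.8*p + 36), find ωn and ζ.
Standard form: ωn²/(p²+2ζωn·p+ωn²).
const=36=ωn² → ωn=6, p coeff=34.8=2ζωn → ζ=2.9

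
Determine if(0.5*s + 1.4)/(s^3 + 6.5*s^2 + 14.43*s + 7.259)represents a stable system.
Denominator: s^3 + 6.5*s^2 + 14.43*s + 7.259 = (s + 0.7)(s^2 + 5.8*s + 10.37). Poles: -0.7, -2.9 + 1.4j, -2.9 - 1.4j. All Re(p)<0: Yes (stable)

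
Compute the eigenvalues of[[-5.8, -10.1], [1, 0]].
Eigenvalues solve det(λI - A) = 0.
Characteristic polynomial: λ^2 + 5.8*λ + 10.1 = 0.
Roots: -2.9 + 1.3j, -2.9 - 1.3j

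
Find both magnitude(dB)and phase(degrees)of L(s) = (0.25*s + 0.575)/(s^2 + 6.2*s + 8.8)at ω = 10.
Substitute s = j*10: L(j10) = 0.00843321 - 0.0216792j.
|L| = 20*log₁₀(sqrt(Re²+Im²)) = -32.67 dB.
∠L = atan2(Im, Re) = -68.74°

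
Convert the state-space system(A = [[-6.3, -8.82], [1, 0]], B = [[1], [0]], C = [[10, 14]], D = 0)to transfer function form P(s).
P(s) = C(sI - A)⁻¹B + D.
Characteristic polynomial det(sI - A) = s^2 + 6.3*s + 8.82.
Numerator from C·adj(sI-A)·B + D·det(sI-A) = 10*s + 14.
P(s) = (10*s + 14)/(s^2 + 6.3*s + 8.82)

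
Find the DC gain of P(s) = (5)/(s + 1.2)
DC gain = P(0) = num(0)/den(0) = 5/1.2 = 4.167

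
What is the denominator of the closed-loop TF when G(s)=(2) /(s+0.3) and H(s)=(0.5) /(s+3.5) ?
Characteristic poly = G_den * H_den + G_num * H_num = (s^2 + 3.8*s + 1.05) + (1) = s^2 + 3.8*s + 2.05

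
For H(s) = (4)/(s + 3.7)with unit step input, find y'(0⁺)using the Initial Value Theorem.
IVT: y'(0⁺) = lim_{s→∞} s²·Y(s) = lim_{s→∞} s·H(s).
deg(num) = 0, deg(den) = 1, relative degree = 1, so s·H(s) → (leading num)/(leading den) = 4/1 = 4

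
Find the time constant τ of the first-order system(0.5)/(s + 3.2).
First-order system: τ = -1/pole. Pole = -3.2. τ = -1/(-3.2) = 0.3125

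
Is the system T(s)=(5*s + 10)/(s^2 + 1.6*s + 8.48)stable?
Denominator: s^2 + 1.6*s + 8.48. Poles: -0.8 + 2.8j, -0.8 - 2.8j. All Re(p)<0: Yes (stable)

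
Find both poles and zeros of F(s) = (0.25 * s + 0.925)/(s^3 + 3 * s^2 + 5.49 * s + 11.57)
Set denominator = 0: s^3 + 3*s^2 + 5.49*s + 11.57 = (s + 2.6)(s^2 + 0.4*s + 4.45) = 0 → Poles: -0.2 + 2.1j, -0.2 - 2.1j, -2.6
Set numerator = 0: 0.25*s + 0.925 = 0 → Zeros: -3.7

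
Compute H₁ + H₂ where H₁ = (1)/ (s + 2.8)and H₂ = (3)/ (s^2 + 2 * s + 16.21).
Parallel: H = H₁ + H₂ = (n₁·d₂ + n₂·d₁)/(d₁·d₂).
n₁·d₂ = s^2 + 2*s + 16.21. n₂·d₁ = 3*s + 8.4. Sum = s^2 + 5*s + 24.61. d₁·d₂ = s^3 + 4.8*s^2 + 21.81*s + 45.388.
H(s) = (s^2 + 5*s + 24.61)/(s^3 + 4.8*s^2 + 21.81*s + 45.388)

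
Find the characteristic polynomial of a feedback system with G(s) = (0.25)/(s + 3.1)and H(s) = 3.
Characteristic poly = G_den * H_den + G_num * H_num = (s + 3.1) + (0.75) = s + 3.85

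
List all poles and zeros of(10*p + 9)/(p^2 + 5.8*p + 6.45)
Set denominator = 0: p^2 + 5.8*p + 6.45 = (p + 1.5)(p + 4.3) = 0 → Poles: -1.5, -4.3
Set numerator = 0: 10*p + 9 = 0 → Zeros: -0.9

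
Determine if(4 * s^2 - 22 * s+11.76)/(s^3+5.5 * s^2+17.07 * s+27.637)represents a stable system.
Denominator: s^3 + 5.5*s^2 + 17.07*s + 27.637 = (s + 2.9)(s^2 + 2.6*s + 9.53). Poles: -1.3 + 2.8j, -1.3 - 2.8j, -2.9. All Re(p)<0: Yes (stable)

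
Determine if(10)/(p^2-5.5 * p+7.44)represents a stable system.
Denominator: p^2 - 5.5*p + 7.44 = (p - 3.1)(p - 2.4). Poles: 2.4, 3.1. All Re(p)<0: No (unstable)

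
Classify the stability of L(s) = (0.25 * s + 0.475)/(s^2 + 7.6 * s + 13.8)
Denominator: s^2 + 7.6*s + 13.8 = (s + 4.6)(s + 3). Poles: -3, -4.6. Stable (all poles in LHP)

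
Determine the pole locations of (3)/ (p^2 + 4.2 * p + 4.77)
Set denominator = 0: p^2 + 4.2*p + 4.77 = 0 → Poles: -2.1 + 0.6j, -2.1 - 0.6j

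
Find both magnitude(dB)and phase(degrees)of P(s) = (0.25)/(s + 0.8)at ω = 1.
Substitute s = j*1: P(j1) = 0.121951 - 0.152439j.
|P| = 20*log₁₀(sqrt(Re²+Im²)) = -14.19 dB.
∠P = atan2(Im, Re) = -51.34°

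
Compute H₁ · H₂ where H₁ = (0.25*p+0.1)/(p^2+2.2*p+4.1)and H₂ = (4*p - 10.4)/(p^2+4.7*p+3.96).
Series: H = H₁ · H₂ = (n₁·n₂)/(d₁·d₂).
Num: n₁·n₂ = p^2 - 2.2*p - 1.04. Den: d₁·d₂ = p^4 + 6.9*p^3 + 18.4*p^2 + 27.982*p + 16.236.
H(p) = (p^2 - 2.2*p - 1.04)/(p^4 + 6.9*p^3 + 18.4*p^2 + 27.982*p + 16.236)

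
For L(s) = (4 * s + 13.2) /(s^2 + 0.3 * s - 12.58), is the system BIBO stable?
Denominator: s^2 + 0.3*s - 12.58 = (s - 3.4)(s + 3.7). Poles: -3.7, 3.4. All Re(p)<0: No (unstable)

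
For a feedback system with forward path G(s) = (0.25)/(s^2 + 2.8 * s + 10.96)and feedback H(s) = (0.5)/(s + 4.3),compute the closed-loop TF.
Closed-loop T = G/(1+GH).
Numerator: G_num * H_den = 0.25*s + 1.075.
Denominator: G_den * H_den + G_num * H_num = (s^3 + 7.1*s^2 + 23*s + 47.128) + (0.125) = s^3 + 7.1*s^2 + 23*s + 47.253.
T(s) = (0.25*s + 1.075)/(s^3 + 7.1*s^2 + 23*s + 47.253)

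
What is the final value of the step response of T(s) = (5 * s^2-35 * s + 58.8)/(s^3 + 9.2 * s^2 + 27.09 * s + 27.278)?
FVT: lim_{t→∞} y(t) = lim_{s→0} s*Y(s) where Y(s) = T(s)/s.
= lim_{s→0} T(s) = T(0) = num(0)/den(0) = 58.8/27.278 = 2.156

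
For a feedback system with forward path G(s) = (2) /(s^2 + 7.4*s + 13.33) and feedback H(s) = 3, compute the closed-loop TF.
Closed-loop T = G/(1+GH).
Numerator: G_num * H_den = 2.
Denominator: G_den * H_den + G_num * H_num = (s^2 + 7.4*s + 13.33) + (6) = s^2 + 7.4*s + 19.33.
T(s) = (2)/(s^2 + 7.4*s + 19.33)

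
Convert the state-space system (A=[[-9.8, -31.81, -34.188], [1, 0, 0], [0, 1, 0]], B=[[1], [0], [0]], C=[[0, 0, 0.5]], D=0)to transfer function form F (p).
F(p) = C(pI - A)⁻¹B + D.
Characteristic polynomial det(pI - A) = p^3 + 9.8*p^2 + 31.81*p + 34.188.
Numerator from C·adj(pI-A)·B + D·det(pI-A) = 0.5.
F(p) = (0.5)/(p^3 + 9.8*p^2 + 31.81*p + 34.188)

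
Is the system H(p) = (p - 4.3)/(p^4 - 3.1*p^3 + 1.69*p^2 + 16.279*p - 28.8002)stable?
Denominator: p^4 - 3.1*p^3 + 1.69*p^2 + 16.279*p - 28.8002 = (p - 1.9)(p + 2.2)(p^2 - 3.4*p + 6.89). Poles: -2.2, 1.7 + 2j, 1.7 - 2j, 1.9. All Re(p)<0: No (unstable)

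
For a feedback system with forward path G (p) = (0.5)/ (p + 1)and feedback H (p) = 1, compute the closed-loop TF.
Closed-loop T = G/(1+GH).
Numerator: G_num * H_den = 0.5.
Denominator: G_den * H_den + G_num * H_num = (p + 1) + (0.5) = p + 1.5.
T(p) = (0.5)/(p + 1.5)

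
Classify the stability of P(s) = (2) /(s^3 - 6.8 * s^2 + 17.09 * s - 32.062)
Denominator: s^3 - 6.8*s^2 + 17.09*s - 32.062 = (s - 4.6)(s^2 - 2.2*s + 6.97). Poles: 1.1 + 2.4j, 1.1 - 2.4j, 4.6. Unstable (3 pole(s) in RHP)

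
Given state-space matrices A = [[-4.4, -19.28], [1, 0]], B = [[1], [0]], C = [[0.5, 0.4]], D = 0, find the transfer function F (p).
F(p) = C(pI - A)⁻¹B + D.
Characteristic polynomial det(pI - A) = p^2 + 4.4*p + 19.28.
Numerator from C·adj(pI-A)·B + D·det(pI-A) = 0.5*p + 0.4.
F(p) = (0.5*p + 0.4)/(p^2 + 4.4*p + 19.28)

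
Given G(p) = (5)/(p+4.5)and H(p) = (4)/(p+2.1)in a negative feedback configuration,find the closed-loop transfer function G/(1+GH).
Closed-loop T = G/(1+GH).
Numerator: G_num * H_den = 5*p + 10.5.
Denominator: G_den * H_den + G_num * H_num = (p^2 + 6.6*p + 9.45) + (20) = p^2 + 6.6*p + 29.45.
T(p) = (5*p + 10.5)/(p^2 + 6.6*p + 29.45)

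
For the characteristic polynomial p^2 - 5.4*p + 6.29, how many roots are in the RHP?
p^2 - 5.4*p + 6.29 = (p - 1.7)(p - 3.7). Poles: 1.7, 3.7. RHP poles (Re>0): 2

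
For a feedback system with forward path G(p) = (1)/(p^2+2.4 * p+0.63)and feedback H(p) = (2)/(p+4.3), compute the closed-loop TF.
Closed-loop T = G/(1+GH).
Numerator: G_num * H_den = p + 4.3.
Denominator: G_den * H_den + G_num * H_num = (p^3 + 6.7*p^2 + 10.95*p + 2.709) + (2) = p^3 + 6.7*p^2 + 10.95*p + 4.709.
T(p) = (p + 4.3)/(p^3 + 6.7*p^2 + 10.95*p + 4.709)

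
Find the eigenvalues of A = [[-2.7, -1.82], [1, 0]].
Eigenvalues solve det(λI - A) = 0.
Characteristic polynomial: λ^2 + 2.7*λ + 1.82 = 0.
Factor: (λ + 1.4)(λ + 1.3) = 0.
Roots: -1.3, -1.4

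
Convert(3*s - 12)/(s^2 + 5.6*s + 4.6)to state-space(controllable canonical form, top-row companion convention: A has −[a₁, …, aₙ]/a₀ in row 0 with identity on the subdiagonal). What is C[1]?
Reachable canonical form: C = numerator coefficients (right-aligned, zero-padded to length n).
num = 3*s - 12, C = [[3, -12]].
C[1] = -12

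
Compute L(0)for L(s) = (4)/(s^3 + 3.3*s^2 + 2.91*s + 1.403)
DC gain = L(0) = num(0)/den(0) = 4/1.403 = 2.851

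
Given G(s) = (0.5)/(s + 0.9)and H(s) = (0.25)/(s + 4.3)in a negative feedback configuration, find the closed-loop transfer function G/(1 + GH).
Closed-loop T = G/(1+GH).
Numerator: G_num * H_den = 0.5*s + 2.15.
Denominator: G_den * H_den + G_num * H_num = (s^2 + 5.2*s + 3.87) + (0.125) = s^2 + 5.2*s + 3.995.
T(s) = (0.5*s + 2.15)/(s^2 + 5.2*s + 3.995)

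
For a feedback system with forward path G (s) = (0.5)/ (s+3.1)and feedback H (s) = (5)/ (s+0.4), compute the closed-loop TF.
Closed-loop T = G/(1+GH).
Numerator: G_num * H_den = 0.5*s + 0.2.
Denominator: G_den * H_den + G_num * H_num = (s^2 + 3.5*s + 1.24) + (2.5) = s^2 + 3.5*s + 3.74.
T(s) = (0.5*s + 0.2)/(s^2 + 3.5*s + 3.74)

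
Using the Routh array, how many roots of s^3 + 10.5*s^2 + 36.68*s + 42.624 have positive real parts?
Routh array:
s^3: [1, 36.68]; s^2: [10.5, 42.624]; s^1: [32.6206]; s^0: [42.624]
First column: [1, 10.5, 32.6206, 42.624]. Sign changes = RHP roots = 0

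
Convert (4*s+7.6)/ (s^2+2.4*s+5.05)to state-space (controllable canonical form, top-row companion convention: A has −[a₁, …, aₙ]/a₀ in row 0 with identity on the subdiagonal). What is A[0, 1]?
Reachable canonical form for den = s^2 + 2.4*s + 5.05: top row of A = -[a₁,a₂,...,aₙ]/a₀, ones on the subdiagonal, zeros elsewhere.
A = [[-2.4, -5.05], [1, 0]].
A[0,1] = -5.05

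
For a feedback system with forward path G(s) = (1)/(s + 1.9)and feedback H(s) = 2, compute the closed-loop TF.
Closed-loop T = G/(1+GH).
Numerator: G_num * H_den = 1.
Denominator: G_den * H_den + G_num * H_num = (s + 1.9) + (2) = s + 3.9.
T(s) = (1)/(s + 3.9)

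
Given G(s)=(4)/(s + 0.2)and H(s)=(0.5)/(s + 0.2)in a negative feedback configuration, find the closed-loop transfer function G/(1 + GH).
Closed-loop T = G/(1+GH).
Numerator: G_num * H_den = 4*s + 0.8.
Denominator: G_den * H_den + G_num * H_num = (s^2 + 0.4*s + 0.04) + (2) = s^2 + 0.4*s + 2.04.
T(s) = (4*s + 0.8)/(s^2 + 0.4*s + 2.04)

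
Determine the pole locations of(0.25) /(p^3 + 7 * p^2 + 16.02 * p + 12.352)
Set denominator = 0: p^3 + 7*p^2 + 16.02*p + 12.352 = (p + 3.2)(p^2 + 3.8*p + 3.86) = 0 → Poles: -1.9 + 0.5j, -1.9 - 0.5j, -3.2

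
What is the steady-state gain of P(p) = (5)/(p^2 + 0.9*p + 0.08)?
DC gain = P(0) = num(0)/den(0) = 5/0.08 = 62.5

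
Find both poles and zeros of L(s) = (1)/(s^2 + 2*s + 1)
Set denominator = 0: s^2 + 2*s + 1 = (s + 1)(s + 1) = 0 → Poles: -1, -1
Numerator is a nonzero constant (1) → Zeros: none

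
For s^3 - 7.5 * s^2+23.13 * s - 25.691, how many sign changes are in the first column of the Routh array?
Routh array:
s^3: [1, 23.13]; s^2: [-7.5, -25.691]; s^1: [19.7045]; s^0: [-25.691]
First column: [1, -7.5, 19.7045, -25.691]. Sign changes = 3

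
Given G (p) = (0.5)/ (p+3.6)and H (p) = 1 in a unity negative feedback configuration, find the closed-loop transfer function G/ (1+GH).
Closed-loop T = G/(1+GH).
Numerator: G_num * H_den = 0.5.
Denominator: G_den * H_den + G_num * H_num = (p + 3.6) + (0.5) = p + 4.1.
T(p) = (0.5)/(p + 4.1)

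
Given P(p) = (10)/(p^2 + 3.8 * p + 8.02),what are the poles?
Set denominator = 0: p^2 + 3.8*p + 8.02 = 0 → Poles: -1.9 + 2.1j, -1.9 - 2.1j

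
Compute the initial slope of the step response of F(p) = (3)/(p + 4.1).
IVT: y'(0⁺) = lim_{p→∞} p²·Y(p) = lim_{p→∞} p·F(p).
deg(num) = 0, deg(den) = 1, relative degree = 1, so p·F(p) → (leading num)/(leading den) = 3/1 = 3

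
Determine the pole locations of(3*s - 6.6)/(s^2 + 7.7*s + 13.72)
Set denominator = 0: s^2 + 7.7*s + 13.72 = (s + 2.8)(s + 4.9) = 0 → Poles: -2.8, -4.9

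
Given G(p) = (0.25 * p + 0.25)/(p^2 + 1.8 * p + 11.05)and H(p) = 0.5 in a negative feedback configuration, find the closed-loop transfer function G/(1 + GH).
Closed-loop T = G/(1+GH).
Numerator: G_num * H_den = 0.25*p + 0.25.
Denominator: G_den * H_den + G_num * H_num = (p^2 + 1.8*p + 11.05) + (0.125*p + 0.125) = p^2 + 1.925*p + 11.175.
T(p) = (0.25*p + 0.25)/(p^2 + 1.925*p + 11.175)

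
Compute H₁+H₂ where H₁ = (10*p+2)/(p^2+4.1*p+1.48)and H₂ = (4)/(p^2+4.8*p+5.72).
Parallel: H = H₁ + H₂ = (n₁·d₂ + n₂·d₁)/(d₁·d₂).
n₁·d₂ = 10*p^3 + 50*p^2 + 66.8*p + 11.44. n₂·d₁ = 4*p^2 + 16.4*p + 5.92. Sum = 10*p^3 + 54*p^2 + 83.2*p + 17.36. d₁·d₂ = p^4 + 8.9*p^3 + 26.88*p^2 + 30.556*p + 8.4656.
H(p) = (10*p^3 + 54*p^2 + 83.2*p + 17.36)/(p^4 + 8.9*p^3 + 26.88*p^2 + 30.556*p + 8.4656)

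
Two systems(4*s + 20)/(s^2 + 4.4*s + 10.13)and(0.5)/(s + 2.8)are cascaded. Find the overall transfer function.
Series: H = H₁ · H₂ = (n₁·n₂)/(d₁·d₂).
Num: n₁·n₂ = 2*s + 10. Den: d₁·d₂ = s^3 + 7.2*s^2 + 22.45*s + 28.364.
H(s) = (2*s + 10)/(s^3 + 7.2*s^2 + 22.45*s + 28.364)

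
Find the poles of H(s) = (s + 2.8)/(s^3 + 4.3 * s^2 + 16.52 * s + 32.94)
Set denominator = 0: s^3 + 4.3*s^2 + 16.52*s + 32.94 = (s + 2.7)(s^2 + 1.6*s + 12.2) = 0 → Poles: -0.8 + 3.4j, -0.8 - 3.4j, -2.7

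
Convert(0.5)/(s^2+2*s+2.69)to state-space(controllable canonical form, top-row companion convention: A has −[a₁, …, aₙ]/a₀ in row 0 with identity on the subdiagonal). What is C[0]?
Reachable canonical form: C = numerator coefficients (right-aligned, zero-padded to length n).
num = 0.5, C = [[0, 0.5]].
C[0] = 0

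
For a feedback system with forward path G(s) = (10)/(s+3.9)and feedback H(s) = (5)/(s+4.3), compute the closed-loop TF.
Closed-loop T = G/(1+GH).
Numerator: G_num * H_den = 10*s + 43.
Denominator: G_den * H_den + G_num * H_num = (s^2 + 8.2*s + 16.77) + (50) = s^2 + 8.2*s + 66.77.
T(s) = (10*s + 43)/(s^2 + 8.2*s + 66.77)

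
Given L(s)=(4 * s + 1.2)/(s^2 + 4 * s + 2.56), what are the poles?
Set denominator = 0: s^2 + 4*s + 2.56 = (s + 3.2)(s + 0.8) = 0 → Poles: -0.8, -3.2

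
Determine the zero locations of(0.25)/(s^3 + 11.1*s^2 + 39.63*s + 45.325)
Numerator is a nonzero constant (0.25) → Zeros: none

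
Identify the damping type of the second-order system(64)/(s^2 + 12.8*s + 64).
Standard form: ωn²/(s²+2ζωn·s+ωn²) gives ωn=8, ζ=0.8.
Underdamped (ζ = 0.8 < 1)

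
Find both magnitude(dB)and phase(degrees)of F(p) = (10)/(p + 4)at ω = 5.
Substitute p = j*5: F(j5) = 0.97561 - 1.21951j.
|F| = 20*log₁₀(sqrt(Re²+Im²)) = 3.87 dB.
∠F = atan2(Im, Re) = -51.34°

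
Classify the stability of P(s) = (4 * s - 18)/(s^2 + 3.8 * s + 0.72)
Denominator: s^2 + 3.8*s + 0.72 = (s + 3.6)(s + 0.2). Poles: -0.2, -3.6. Stable (all poles in LHP)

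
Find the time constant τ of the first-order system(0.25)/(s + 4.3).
First-order system: τ = -1/pole. Pole = -4.3. τ = -1/(-4.3) = 0.2326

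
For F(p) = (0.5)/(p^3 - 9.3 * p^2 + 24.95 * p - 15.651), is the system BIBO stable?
Denominator: p^3 - 9.3*p^2 + 24.95*p - 15.651 = (p - 0.9)(p - 3.7)(p - 4.7). Poles: 0.9, 3.7, 4.7. All Re(p)<0: No (unstable)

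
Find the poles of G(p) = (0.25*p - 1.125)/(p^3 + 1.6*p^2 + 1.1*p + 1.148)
Set denominator = 0: p^3 + 1.6*p^2 + 1.1*p + 1.148 = (p + 1.4)(p^2 + 0.2*p + 0.82) = 0 → Poles: -0.1 + 0.9j, -0.1 - 0.9j, -1.4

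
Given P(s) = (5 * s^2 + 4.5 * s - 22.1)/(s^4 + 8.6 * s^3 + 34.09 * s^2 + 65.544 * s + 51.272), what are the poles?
Set denominator = 0: s^4 + 8.6*s^3 + 34.09*s^2 + 65.544*s + 51.272 = (s^2 + 4.6*s + 11.05)(s^2 + 4*s + 4.64) = 0 → Poles: -2 + 0.8j, -2 - 0.8j, -2.3 + 2.4j, -2.3 - 2.4j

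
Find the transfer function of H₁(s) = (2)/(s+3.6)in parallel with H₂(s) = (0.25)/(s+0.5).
Parallel: H = H₁ + H₂ = (n₁·d₂ + n₂·d₁)/(d₁·d₂).
n₁·d₂ = 2*s + 1. n₂·d₁ = 0.25*s + 0.9. Sum = 2.25*s + 1.9. d₁·d₂ = s^2 + 4.1*s + 1.8.
H(s) = (2.25*s + 1.9)/(s^2 + 4.1*s + 1.8)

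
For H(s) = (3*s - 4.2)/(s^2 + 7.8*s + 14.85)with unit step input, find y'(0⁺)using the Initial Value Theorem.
IVT: y'(0⁺) = lim_{s→∞} s²·Y(s) = lim_{s→∞} s·H(s).
deg(num) = 1, deg(den) = 2, relative degree = 1, so s·H(s) → (leading num)/(leading den) = 3/1 = 3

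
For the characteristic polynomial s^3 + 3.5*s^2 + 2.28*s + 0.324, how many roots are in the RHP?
s^3 + 3.5*s^2 + 2.28*s + 0.324 = (s + 0.2)(s + 0.6)(s + 2.7). Poles: -0.2, -0.6, -2.7. RHP poles (Re>0): 0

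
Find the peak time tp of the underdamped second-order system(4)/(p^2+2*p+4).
Standard form: ωn²/(p²+2ζωn·p+ωn²) → ωn = 2, ζ = 0.5.
ωd = ωn·√(1-ζ²) = 2·√(1-0.5²) = 1.732.
tp = π/ωd = π/1.732 = 1.814 s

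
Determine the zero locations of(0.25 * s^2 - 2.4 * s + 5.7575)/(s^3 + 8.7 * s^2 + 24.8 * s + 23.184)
Set numerator = 0: 0.25*s^2 - 2.4*s + 5.7575 = 0.25*(s - 4.7)(s - 4.9) = 0 → Zeros: 4.7, 4.9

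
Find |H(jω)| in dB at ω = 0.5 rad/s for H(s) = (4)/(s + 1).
Substitute s = j*0.5: H(j0.5) = 3.2 - 1.6j.
|H(j0.5)| = sqrt(Re² + Im²) = 3.578.
20*log₁₀(3.578) = 11.07 dB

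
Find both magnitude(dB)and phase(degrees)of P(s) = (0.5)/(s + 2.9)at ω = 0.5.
Substitute s = j*0.5: P(j0.5) = 0.167436 - 0.0288684j.
|P| = 20*log₁₀(sqrt(Re²+Im²)) = -15.40 dB.
∠P = atan2(Im, Re) = -9.78°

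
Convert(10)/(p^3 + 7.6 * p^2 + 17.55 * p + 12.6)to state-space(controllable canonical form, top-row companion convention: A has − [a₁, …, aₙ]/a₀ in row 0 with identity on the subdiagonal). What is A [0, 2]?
Reachable canonical form for den = p^3 + 7.6*p^2 + 17.55*p + 12.6: top row of A = -[a₁,a₂,...,aₙ]/a₀, ones on the subdiagonal, zeros elsewhere.
A = [[-7.6, -17.55, -12.6], [1, 0, 0], [0, 1, 0]].
A[0,2] = -12.6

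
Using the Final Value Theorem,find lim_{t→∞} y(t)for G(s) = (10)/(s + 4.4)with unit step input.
FVT: lim_{t→∞} y(t) = lim_{s→0} s*Y(s) where Y(s) = G(s)/s.
= lim_{s→0} G(s) = G(0) = num(0)/den(0) = 10/4.4 = 2.273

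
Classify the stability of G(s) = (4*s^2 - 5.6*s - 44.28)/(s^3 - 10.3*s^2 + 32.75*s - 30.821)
Denominator: s^3 - 10.3*s^2 + 32.75*s - 30.821 = (s - 3.7)(s - 4.9)(s - 1.7). Poles: 1.7, 3.7, 4.9. Unstable (3 pole(s) in RHP)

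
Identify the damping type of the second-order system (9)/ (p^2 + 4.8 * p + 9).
Standard form: ωn²/(p²+2ζωn·p+ωn²) gives ωn=3, ζ=0.8.
Underdamped (ζ = 0.8 < 1)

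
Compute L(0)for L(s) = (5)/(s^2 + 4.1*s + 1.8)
DC gain = L(0) = num(0)/den(0) = 5/1.8 = 2.778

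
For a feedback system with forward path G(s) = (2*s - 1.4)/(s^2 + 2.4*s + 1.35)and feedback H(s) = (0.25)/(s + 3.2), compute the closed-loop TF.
Closed-loop T = G/(1+GH).
Numerator: G_num * H_den = 2*s^2 + 5*s - 4.48.
Denominator: G_den * H_den + G_num * H_num = (s^3 + 5.6*s^2 + 9.03*s + 4.32) + (0.5*s - 0.35) = s^3 + 5.6*s^2 + 9.53*s + 3.97.
T(s) = (2*s^2 + 5*s - 4.48)/(s^3 + 5.6*s^2 + 9.53*s + 3.97)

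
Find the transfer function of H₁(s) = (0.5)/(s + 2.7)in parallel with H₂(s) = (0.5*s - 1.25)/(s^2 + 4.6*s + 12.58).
Parallel: H = H₁ + H₂ = (n₁·d₂ + n₂·d₁)/(d₁·d₂).
n₁·d₂ = 0.5*s^2 + 2.3*s + 6.29. n₂·d₁ = 0.5*s^2 + 0.1*s - 3.375. Sum = s^2 + 2.4*s + 2.915. d₁·d₂ = s^3 + 7.3*s^2 + 25*s + 33.966.
H(s) = (s^2 + 2.4*s + 2.915)/(s^3 + 7.3*s^2 + 25*s + 33.966)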